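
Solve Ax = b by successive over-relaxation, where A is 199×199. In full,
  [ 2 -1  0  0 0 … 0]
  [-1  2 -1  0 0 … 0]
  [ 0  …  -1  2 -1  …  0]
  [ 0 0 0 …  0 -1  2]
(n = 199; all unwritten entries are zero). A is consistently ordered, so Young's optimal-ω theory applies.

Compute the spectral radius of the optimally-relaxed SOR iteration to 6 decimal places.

ρ_J = max_k |cos(kπ/200)| = cos(π/200) = 0.999877
1 − cos²(π/200) = sin²(π/200) ⇒ √(1−ρ_J²) = sin(π/200) = 0.0157073.
ω* = 2 / (1 + 0.0157073) = 2 / 1.0157073 ≈ 1.969071.
ρ_SOR = ω* − 1 ≈ 0.969071.

ρ_SOR = 0.969071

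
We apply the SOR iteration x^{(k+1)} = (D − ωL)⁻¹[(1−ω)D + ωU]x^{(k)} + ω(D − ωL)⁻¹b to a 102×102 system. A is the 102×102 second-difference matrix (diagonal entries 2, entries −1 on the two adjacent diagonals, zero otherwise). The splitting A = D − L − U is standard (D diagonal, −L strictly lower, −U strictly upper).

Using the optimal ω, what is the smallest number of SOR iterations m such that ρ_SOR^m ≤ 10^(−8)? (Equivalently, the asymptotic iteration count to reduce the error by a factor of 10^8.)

m = 302

[ρ_J] n=102: ρ(B_J) = cos(π/(n+1)) = cos(π/103) = 0.9995349.
root = sin(π/103) = 0.0304962  (since 1−cos² = sin²).
Young: ω* = 2/(1+√(1−ρ_J²)) = 2/(1+0.0304962) = 2/1.0304962 = 1.9408126.
Hence ρ(B_{ω*}) = 1.9408126 − 1 = 0.9408126.
Need (0.9408126)^m ≤ 10^(−8): m ≥ 8·ln10/|ln 0.9408126| = 18.4207/0.0610113 = 301.923 ⇒ m = 302.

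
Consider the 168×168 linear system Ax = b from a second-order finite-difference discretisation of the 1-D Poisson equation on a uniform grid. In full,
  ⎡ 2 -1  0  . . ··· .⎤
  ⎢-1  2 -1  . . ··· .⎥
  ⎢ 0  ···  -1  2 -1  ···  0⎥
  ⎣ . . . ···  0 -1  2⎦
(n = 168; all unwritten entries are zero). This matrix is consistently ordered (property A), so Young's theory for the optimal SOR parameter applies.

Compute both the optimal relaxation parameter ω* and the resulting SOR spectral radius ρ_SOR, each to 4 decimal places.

ω* = 1.9635, ρ_SOR = 0.9635

spectrum of D⁻¹(L+U) = {cos(kπ/169) : 1≤k≤168}; ρ_J = cos(π/169) = 0.9998.
√(1 − cos²(π/169)) = sin(π/169) ≈ 0.01859.
So ω* = 2/1.01859 = 1.9635 (Young).
ρ(B_{ω*}) = ω*−1 = 0.9635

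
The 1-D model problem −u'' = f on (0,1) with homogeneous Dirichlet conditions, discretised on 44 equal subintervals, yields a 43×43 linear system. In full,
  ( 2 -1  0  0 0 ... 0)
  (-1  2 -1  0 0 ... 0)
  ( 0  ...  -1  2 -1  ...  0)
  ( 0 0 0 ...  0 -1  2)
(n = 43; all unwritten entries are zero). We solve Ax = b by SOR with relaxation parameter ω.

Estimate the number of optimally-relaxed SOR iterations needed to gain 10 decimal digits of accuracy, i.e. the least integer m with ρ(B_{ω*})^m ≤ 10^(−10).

m = 162

[ρ_J] n=43: ρ(B_J) = cos(π/(n+1)) = cos(π/44) = 0.9974521.
√(1−ρ_J²) = |sin(π/44)| = 0.0713392
[ω*] 2 ÷ (1 + 0.0713392) = 2 ÷ 1.0713392 = 1.8668224.
[ρ_SOR] ω* − 1 = 0.8668224.
m ≥ 10·ln10 / (−ln 0.8668224) = 161.109; smallest integer m = 162.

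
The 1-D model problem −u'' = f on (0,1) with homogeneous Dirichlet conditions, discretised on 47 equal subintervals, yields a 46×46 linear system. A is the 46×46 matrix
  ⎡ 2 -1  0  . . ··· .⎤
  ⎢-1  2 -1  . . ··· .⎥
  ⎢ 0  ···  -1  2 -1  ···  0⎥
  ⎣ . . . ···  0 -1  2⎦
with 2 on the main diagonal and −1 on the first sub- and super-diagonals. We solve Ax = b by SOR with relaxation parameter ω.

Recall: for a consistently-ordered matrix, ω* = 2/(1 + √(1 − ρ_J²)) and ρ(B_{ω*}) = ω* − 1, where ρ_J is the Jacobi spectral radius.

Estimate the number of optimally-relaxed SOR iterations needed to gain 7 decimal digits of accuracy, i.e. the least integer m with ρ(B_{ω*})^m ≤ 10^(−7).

ρ_J = max_k |cos(kπ/47)| = cos(π/47) = 0.9977669
1 − cos²(π/47) = sin²(π/47) ⇒ √(1−ρ_J²) = sin(π/47) = 0.0667926.
[ω*] 2 ÷ (1 + 0.0667926) = 2 ÷ 1.0667926 = 1.8747787.
[ρ_SOR] ω* − 1 = 0.8747787.
Need (0.8747787)^m ≤ 10^(−7): m ≥ 7·ln10/|ln 0.8747787| = 16.1181/0.133784 = 120.479 ⇒ m = 121.

m = 121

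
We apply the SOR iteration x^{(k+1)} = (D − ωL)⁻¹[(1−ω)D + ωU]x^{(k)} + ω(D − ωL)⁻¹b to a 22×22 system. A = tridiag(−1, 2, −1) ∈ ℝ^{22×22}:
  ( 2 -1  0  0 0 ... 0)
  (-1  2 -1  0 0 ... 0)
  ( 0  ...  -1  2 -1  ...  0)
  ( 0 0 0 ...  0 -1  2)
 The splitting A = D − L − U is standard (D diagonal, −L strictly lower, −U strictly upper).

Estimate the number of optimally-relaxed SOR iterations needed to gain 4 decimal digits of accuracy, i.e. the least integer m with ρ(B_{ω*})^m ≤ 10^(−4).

m = 34

With n=22, ρ(Jacobi) = cos(π/23) = 0.9906859.
√(1−ρ_J²) simplifies to sin(π/23) = 0.1361666.
ω* = 2/(1+0.1361666) = 1.7603052
Hence ρ(B_{ω*}) = 1.7603052 − 1 = 0.7603052.
For 4 digits: m = 4·ln10 / (−ln 0.7603052) = 9.21034/0.274035 = 33.610; round up → m = 34.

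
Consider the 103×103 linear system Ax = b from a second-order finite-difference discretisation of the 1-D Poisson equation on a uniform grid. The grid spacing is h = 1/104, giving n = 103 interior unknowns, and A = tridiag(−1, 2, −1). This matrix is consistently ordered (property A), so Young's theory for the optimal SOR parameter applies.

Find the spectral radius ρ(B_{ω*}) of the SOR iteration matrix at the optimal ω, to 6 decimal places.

With n=103, ρ(Jacobi) = cos(π/104) = 0.999544.
1 − cos²(π/104) = sin²(π/104) ⇒ √(1−ρ_J²) = sin(π/104) = 0.0302030.
ω* = 2 / (1 + 0.0302030) = 2 / 1.0302030 ≈ 1.941365.
ρ_SOR = ω* − 1 ≈ 0.941365.

ρ_SOR = 0.941365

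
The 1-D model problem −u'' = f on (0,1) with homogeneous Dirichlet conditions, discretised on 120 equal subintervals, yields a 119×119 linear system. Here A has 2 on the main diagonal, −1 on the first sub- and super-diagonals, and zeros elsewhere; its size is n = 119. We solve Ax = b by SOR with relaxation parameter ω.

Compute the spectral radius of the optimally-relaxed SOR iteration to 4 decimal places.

ρ_SOR = 0.9490

With n=119, ρ(Jacobi) = cos(π/120) = 0.9997.
√(1−ρ_J²) simplifies to sin(π/120) = 0.02618.
ω* = 2/(1+0.02618) = 1.9490
ρ_SOR = ω* − 1 = 1.9490 − 1 = 0.9490.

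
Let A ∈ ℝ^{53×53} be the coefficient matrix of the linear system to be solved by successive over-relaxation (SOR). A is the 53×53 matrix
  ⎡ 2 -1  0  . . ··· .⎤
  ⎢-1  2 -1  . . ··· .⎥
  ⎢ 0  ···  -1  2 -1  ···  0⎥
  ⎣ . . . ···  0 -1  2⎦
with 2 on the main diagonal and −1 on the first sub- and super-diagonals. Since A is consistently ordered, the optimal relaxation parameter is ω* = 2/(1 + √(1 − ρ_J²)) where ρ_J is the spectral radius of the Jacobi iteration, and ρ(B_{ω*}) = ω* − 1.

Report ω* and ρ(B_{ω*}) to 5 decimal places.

B_J for the 53×53 system has eigenvalues cos(kπ/54); ρ_J = cos(π/54) = 0.99831.
√(1 − cos²(π/54)) = sin(π/54) ≈ 0.058145.
ω* = 2/(1+0.058145) = 1.89010
[ρ_SOR] ω* − 1 = 0.89010.

ω* = 1.89010, ρ_SOR = 0.89010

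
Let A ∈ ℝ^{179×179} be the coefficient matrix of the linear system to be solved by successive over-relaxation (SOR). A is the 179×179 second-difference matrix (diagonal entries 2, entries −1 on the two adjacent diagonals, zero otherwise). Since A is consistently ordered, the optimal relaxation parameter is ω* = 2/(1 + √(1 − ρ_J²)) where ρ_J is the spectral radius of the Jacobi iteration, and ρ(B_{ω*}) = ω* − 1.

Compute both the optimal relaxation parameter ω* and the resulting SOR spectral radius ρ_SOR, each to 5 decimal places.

With n=179, ρ(Jacobi) = cos(π/180) = 0.99985.
√(1−ρ_J²) simplifies to sin(π/180) = 0.017452.
ω* = 2/(1 + 0.017452) = 2/1.017452 = 1.96569.
ρ_SOR = ω* − 1 ≈ 0.96569.

ω* = 1.96569, ρ_SOR = 0.96569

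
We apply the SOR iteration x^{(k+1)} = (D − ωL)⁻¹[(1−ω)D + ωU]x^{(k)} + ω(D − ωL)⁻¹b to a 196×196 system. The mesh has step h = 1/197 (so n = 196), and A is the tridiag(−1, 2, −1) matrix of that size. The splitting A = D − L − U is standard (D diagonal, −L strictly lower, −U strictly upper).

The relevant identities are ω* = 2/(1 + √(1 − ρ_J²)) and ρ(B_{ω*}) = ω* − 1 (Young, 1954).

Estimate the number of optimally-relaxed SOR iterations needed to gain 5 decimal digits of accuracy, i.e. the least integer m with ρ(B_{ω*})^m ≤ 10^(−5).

½·tridiag(1,0,1) at n=196: λ_k = cos(kπ/197); max |λ| at k=1 ⇒ ρ_J = cos(π/197) ≈ 0.9998728.
1 − cos²(π/197) = sin²(π/197) ⇒ √(1−ρ_J²) = sin(π/197) = 0.0159465.
Then 2/(1+√(1−ρ_J²)) = 2/(1+0.0159465); ω* = 2/1.0159465 = 1.9686076.
Hence ρ(B_{ω*}) = 1.9686076 − 1 = 0.9686076.
5·ln10 = 11.5129; −ln(0.9686076) = 0.0318957; m = ⌈11.5129/0.0318957⌉ = ⌈360.955⌉ = 361.

m = 361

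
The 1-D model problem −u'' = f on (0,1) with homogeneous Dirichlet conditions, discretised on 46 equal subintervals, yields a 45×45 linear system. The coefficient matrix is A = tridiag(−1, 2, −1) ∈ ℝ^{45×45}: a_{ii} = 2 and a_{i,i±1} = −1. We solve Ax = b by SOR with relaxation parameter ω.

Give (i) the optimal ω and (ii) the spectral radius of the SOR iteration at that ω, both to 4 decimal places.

ω* = 1.8722, ρ_SOR = 0.8722

[ρ_J] n=45: ρ(B_J) = cos(π/(n+1)) = cos(π/46) = 0.9977.
√(1−ρ_J²) simplifies to sin(π/46) = 0.06824.
ω* = 2 / (1 + 0.06824) = 2 / 1.06824 ≈ 1.8722.
ρ_SOR = ω* − 1 = 1.8722 − 1 = 0.8722.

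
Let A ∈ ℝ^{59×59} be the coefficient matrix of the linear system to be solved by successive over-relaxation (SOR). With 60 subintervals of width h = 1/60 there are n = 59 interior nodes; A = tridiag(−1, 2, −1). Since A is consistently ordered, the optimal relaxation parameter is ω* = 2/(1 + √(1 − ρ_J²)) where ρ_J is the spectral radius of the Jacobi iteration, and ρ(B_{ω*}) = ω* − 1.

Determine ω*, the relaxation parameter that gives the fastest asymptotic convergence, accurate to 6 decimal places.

ω* = 1.900534

½·tridiag(1,0,1) at n=59: λ_k = cos(kπ/60); max |λ| at k=1 ⇒ ρ_J = cos(π/60) ≈ 0.998630.
√(1−ρ_J²) = |sin(π/60)| = 0.0523360
So ω* = 2/1.0523360 = 1.900534 (Young).
At ω = 1.900534 every |λ(B_ω)| = ω−1, so ρ_SOR = 0.900534.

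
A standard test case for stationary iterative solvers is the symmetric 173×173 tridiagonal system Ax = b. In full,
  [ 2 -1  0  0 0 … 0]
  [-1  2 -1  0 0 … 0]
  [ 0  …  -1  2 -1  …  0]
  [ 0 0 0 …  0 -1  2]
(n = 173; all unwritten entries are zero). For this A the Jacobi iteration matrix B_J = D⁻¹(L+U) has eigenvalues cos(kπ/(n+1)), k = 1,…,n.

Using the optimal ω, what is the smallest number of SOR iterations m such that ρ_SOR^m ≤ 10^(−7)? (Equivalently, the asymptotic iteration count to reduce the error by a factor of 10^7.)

m = 447

½·tridiag(1,0,1) at n=173: λ_k = cos(kπ/174); max |λ| at k=1 ⇒ ρ_J = cos(π/174) ≈ 0.9998370.
√(1−ρ_J²) = |sin(π/174)| = 0.0180541
[ω*] 2 ÷ (1 + 0.0180541) = 2 ÷ 1.0180541 = 1.9645321.
and ρ(B_{ω*}) = 1.9645321 − 1 = 0.9645321.
(0.9645321)^m ≤ 10^{−7}  ⇒  m·ln(0.9645321) ≤ −7·ln10  ⇒  m ≥ 446.334  ⇒  m = 447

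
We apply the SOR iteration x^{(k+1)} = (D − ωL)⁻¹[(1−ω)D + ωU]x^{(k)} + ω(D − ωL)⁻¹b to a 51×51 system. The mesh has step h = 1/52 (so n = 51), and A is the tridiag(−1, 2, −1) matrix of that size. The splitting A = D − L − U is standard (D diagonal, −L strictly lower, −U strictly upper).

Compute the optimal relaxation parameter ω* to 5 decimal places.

ρ_J = max_k |cos(kπ/52)| = cos(π/52) = 0.99818
1 − cos²(π/52) = sin²(π/52) ⇒ √(1−ρ_J²) = sin(π/52) = 0.060378.
ω* = 2 / (1 + 0.060378) = 2 / 1.060378 ≈ 1.88612.
Hence ρ(B_{ω*}) = 1.88612 − 1 = 0.88612.

ω* = 1.88612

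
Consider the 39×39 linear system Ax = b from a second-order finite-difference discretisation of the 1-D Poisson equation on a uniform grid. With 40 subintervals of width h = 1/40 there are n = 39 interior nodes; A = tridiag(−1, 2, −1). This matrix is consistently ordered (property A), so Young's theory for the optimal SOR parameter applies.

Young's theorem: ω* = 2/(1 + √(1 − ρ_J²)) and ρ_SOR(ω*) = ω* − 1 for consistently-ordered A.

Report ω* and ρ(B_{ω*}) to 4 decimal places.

spectrum of D⁻¹(L+U) = {cos(kπ/40) : 1≤k≤39}; ρ_J = cos(π/40) = 0.9969.
1 − cos²(π/40) = sin²(π/40) ⇒ √(1−ρ_J²) = sin(π/40) = 0.07846.
Young: ω* = 2/(1+√(1−ρ_J²)) = 2/(1+0.07846) = 2/1.07846 = 1.8545.
ρ_SOR = ω* − 1 = 1.8545 − 1 = 0.8545.

ω* = 1.8545, ρ_SOR = 0.8545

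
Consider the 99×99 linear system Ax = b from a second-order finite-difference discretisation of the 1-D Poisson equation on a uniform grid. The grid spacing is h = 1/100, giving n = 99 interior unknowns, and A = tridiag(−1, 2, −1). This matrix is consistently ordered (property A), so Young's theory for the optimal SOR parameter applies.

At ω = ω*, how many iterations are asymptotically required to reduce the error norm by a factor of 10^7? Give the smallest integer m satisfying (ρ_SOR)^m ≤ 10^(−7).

m = 257

spectrum of D⁻¹(L+U) = {cos(kπ/100) : 1≤k≤99}; ρ_J = cos(π/100) = 0.9995066.
1 − cos²(π/100) = sin²(π/100) ⇒ √(1−ρ_J²) = sin(π/100) = 0.0314108.
[ω*] 2 ÷ (1 + 0.0314108) = 2 ÷ 1.0314108 = 1.9390916.
Hence ρ(B_{ω*}) = 1.9390916 − 1 = 0.9390916.
Need (0.9390916)^m ≤ 10^(−7): m ≥ 7·ln10/|ln 0.9390916| = 16.1181/0.0628423 = 256.485 ⇒ m = 257.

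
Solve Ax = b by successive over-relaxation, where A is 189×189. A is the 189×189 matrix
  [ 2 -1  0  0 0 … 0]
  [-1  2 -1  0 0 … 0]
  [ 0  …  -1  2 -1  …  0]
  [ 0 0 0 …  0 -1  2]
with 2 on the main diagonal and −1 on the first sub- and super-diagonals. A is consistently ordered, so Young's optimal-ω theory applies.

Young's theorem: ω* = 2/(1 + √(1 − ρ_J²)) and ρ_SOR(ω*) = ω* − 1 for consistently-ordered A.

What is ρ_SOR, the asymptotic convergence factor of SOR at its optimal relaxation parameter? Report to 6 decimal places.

ρ_SOR = 0.967470

ρ_J = max_k |cos(kπ/190)| = cos(π/190) = 0.999863
√(1−ρ_J²) simplifies to sin(π/190) = 0.0165339.
[ω*] 2 ÷ (1 + 0.0165339) = 2 ÷ 1.0165339 = 1.967470.
ρ_SOR = ω* − 1 = 1.967470 − 1 = 0.967470.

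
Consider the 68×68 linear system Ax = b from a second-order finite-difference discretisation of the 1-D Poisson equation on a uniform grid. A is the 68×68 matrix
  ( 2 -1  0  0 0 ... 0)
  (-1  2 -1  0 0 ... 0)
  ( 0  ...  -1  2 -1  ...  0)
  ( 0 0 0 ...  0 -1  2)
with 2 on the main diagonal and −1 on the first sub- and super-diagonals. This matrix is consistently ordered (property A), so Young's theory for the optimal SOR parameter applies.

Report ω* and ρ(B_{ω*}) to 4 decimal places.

[ρ_J] n=68: ρ(B_J) = cos(π/(n+1)) = cos(π/69) = 0.9990.
1 − cos²(π/69) = sin²(π/69) ⇒ √(1−ρ_J²) = sin(π/69) = 0.04551.
So ω* = 2/1.04551 = 1.9129 (Young).
ρ_SOR = ω* − 1 ≈ 0.9129.

ω* = 1.9129, ρ_SOR = 0.9129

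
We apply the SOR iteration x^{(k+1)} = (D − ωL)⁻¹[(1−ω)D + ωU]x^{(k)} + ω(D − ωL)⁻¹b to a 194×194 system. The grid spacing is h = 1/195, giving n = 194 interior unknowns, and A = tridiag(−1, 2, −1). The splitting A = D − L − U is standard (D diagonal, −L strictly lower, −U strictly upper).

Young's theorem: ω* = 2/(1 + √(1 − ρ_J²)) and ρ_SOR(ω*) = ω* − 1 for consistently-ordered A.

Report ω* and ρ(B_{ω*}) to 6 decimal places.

ρ_J = max_k |cos(kπ/195)| = cos(π/195) = 0.999870
root = sin(π/195) = 0.0161100  (since 1−cos² = sin²).
Then 2/(1+√(1−ρ_J²)) = 2/(1+0.0161100); ω* = 2/1.0161100 = 1.968291.
ρ_SOR = ω* − 1 = 1.968291 − 1 = 0.968291.

ω* = 1.968291, ρ_SOR = 0.968291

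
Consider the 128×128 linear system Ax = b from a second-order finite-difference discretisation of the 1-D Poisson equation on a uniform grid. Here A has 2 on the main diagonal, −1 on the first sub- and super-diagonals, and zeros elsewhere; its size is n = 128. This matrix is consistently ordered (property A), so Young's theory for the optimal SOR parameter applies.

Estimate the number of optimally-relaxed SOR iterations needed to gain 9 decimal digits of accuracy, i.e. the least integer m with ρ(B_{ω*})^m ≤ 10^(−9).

spectrum of D⁻¹(L+U) = {cos(kπ/129) : 1≤k≤128}; ρ_J = cos(π/129) = 0.9997035.
1 − cos²(π/129) = sin²(π/129) ⇒ √(1−ρ_J²) = sin(π/129) = 0.0243510.
[ω*] 2 ÷ (1 + 0.0243510) = 2 ÷ 1.0243510 = 1.9524558.
Hence ρ(B_{ω*}) = 1.9524558 − 1 = 0.9524558.
Need (0.9524558)^m ≤ 10^(−9): m ≥ 9·ln10/|ln 0.9524558| = 20.7233/0.0487116 = 425.428 ⇒ m = 426.

m = 426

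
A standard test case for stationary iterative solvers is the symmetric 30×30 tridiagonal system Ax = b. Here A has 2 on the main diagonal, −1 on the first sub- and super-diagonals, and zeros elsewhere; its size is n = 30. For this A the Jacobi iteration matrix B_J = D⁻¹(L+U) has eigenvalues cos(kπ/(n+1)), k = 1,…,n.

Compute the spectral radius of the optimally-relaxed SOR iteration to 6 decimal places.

n=30: λ(B_J) = 1 − λ(A)/2 = cos(kπ/31); k=1 gives ρ_J = 0.994869.
√(1 − cos²(π/31)) = sin(π/31) ≈ 0.1011683.
ω* = 2 / (1 + 0.1011683) = 2 / 1.1011683 ≈ 1.816253.
ρ_SOR = ω* − 1 ≈ 0.816253.

ρ_SOR = 0.816253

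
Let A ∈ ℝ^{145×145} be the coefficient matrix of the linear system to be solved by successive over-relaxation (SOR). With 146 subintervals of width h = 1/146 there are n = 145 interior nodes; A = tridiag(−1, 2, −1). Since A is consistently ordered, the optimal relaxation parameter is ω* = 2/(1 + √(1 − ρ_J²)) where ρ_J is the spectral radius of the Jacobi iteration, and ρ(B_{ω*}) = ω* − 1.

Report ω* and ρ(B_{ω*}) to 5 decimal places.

With n=145, ρ(Jacobi) = cos(π/146) = 0.99977.
root = sin(π/146) = 0.021516  (since 1−cos² = sin²).
[ω*] 2 ÷ (1 + 0.021516) = 2 ÷ 1.021516 = 1.95787.
Hence ρ(B_{ω*}) = 1.95787 − 1 = 0.95787.

ω* = 1.95787, ρ_SOR = 0.95787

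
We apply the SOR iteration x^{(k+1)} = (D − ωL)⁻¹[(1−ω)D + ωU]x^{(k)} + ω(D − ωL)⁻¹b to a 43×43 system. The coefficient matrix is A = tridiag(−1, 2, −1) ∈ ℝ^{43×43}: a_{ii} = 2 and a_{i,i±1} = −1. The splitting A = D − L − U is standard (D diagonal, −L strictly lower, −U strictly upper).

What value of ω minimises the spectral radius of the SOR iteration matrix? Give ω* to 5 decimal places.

ω* = 1.86682

With n=43, ρ(Jacobi) = cos(π/44) = 0.99745.
root = sin(π/44) = 0.071339  (since 1−cos² = sin²).
So ω* = 2/1.071339 = 1.86682 (Young).
ρ_SOR = ω* − 1 = 1.86682 − 1 = 0.86682.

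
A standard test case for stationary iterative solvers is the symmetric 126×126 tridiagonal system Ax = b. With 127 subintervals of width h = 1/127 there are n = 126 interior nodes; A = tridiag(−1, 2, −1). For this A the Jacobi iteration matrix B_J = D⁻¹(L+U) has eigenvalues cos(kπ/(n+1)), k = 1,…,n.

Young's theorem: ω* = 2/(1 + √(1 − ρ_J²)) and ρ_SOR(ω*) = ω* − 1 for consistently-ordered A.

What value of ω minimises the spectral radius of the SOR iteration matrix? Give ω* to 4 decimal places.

ω* = 1.9517

n=126: λ(B_J) = 1 − λ(A)/2 = cos(kπ/127); k=1 gives ρ_J = 0.9997.
1 − cos²(π/127) = sin²(π/127) ⇒ √(1−ρ_J²) = sin(π/127) = 0.02473.
[ω*] 2 ÷ (1 + 0.02473) = 2 ÷ 1.02473 = 1.9517.
and ρ(B_{ω*}) = 1.9517 − 1 = 0.9517.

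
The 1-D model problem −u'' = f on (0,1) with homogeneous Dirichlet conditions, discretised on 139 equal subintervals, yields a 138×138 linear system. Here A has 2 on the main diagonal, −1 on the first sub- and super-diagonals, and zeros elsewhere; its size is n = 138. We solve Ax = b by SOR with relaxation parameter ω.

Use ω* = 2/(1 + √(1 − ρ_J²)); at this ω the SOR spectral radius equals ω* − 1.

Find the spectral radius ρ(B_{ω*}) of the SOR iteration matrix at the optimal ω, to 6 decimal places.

ρ_SOR = 0.955800

spectrum of D⁻¹(L+U) = {cos(kπ/139) : 1≤k≤138}; ρ_J = cos(π/139) = 0.999745.
√(1−ρ_J²) = |sin(π/139)| = 0.0225995
ω* = 2/(1+0.0225995) = 1.955800
and ρ(B_{ω*}) = 1.955800 − 1 = 0.955800.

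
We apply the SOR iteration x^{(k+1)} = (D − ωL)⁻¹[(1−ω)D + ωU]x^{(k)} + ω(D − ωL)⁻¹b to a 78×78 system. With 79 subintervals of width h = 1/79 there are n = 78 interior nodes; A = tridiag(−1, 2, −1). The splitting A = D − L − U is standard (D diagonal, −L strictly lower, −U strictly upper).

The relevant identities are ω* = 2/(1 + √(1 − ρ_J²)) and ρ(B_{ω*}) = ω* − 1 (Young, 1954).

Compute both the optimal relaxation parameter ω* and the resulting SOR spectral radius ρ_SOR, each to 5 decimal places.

ω* = 1.92353, ρ_SOR = 0.92353

spectrum of D⁻¹(L+U) = {cos(kπ/79) : 1≤k≤78}; ρ_J = cos(π/79) = 0.99921.
√(1 − cos²(π/79)) = sin(π/79) ≈ 0.039757.
ω* = 2/(1+0.039757) = 1.92353
Hence ρ(B_{ω*}) = 1.92353 − 1 = 0.92353.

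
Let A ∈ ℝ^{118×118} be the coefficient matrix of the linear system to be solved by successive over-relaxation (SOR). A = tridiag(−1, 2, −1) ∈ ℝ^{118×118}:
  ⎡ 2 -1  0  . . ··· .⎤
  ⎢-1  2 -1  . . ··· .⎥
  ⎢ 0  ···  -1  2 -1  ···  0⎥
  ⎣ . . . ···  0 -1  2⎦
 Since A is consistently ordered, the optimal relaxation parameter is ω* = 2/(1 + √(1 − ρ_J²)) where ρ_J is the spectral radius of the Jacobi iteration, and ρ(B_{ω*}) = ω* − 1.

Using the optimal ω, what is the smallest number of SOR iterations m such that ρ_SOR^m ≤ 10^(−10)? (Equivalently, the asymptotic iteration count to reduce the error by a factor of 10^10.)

B_J for the 118×118 system has eigenvalues cos(kπ/119); ρ_J = cos(π/119) = 0.9996515.
√(1−ρ_J²) simplifies to sin(π/119) = 0.0263969.
[ω*] 2 ÷ (1 + 0.0263969) = 2 ÷ 1.0263969 = 1.9485640.
ρ_SOR = ω* − 1 = 1.9485640 − 1 = 0.9485640.
Need (0.9485640)^m ≤ 10^(−10): m ≥ 10·ln10/|ln 0.9485640| = 23.0259/0.052806 = 436.047 ⇒ m = 437.

m = 437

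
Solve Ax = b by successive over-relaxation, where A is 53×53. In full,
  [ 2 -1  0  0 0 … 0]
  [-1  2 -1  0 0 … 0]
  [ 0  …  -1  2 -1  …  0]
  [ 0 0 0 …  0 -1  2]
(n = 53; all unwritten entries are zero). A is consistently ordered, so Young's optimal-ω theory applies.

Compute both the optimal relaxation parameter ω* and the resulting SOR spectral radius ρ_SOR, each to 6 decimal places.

B_J for the 53×53 system has eigenvalues cos(kπ/54); ρ_J = cos(π/54) = 0.998308.
√(1 − cos²(π/54)) = sin(π/54) ≈ 0.0581448.
Young: ω* = 2/(1+√(1−ρ_J²)) = 2/(1+0.0581448) = 2/1.0581448 = 1.890100.
ρ_SOR = ω* − 1 = 1.890100 − 1 = 0.890100.

ω* = 1.890100, ρ_SOR = 0.890100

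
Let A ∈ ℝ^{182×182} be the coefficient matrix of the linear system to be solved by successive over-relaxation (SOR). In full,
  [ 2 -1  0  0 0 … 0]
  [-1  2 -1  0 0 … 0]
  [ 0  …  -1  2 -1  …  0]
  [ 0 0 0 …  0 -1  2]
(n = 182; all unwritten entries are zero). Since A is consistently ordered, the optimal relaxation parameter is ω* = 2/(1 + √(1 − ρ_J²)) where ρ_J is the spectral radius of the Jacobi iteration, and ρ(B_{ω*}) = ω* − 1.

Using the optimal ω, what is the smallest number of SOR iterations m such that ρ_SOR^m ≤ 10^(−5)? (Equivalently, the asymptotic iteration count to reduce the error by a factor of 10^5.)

½·tridiag(1,0,1) at n=182: λ_k = cos(kπ/183); max |λ| at k=1 ⇒ ρ_J = cos(π/183) ≈ 0.9998526.
1 − cos²(π/183) = sin²(π/183) ⇒ √(1−ρ_J²) = sin(π/183) = 0.0171663.
ω* = 2 / (1 + 0.0171663) = 2 / 1.0171663 ≈ 1.9662468.
and ρ(B_{ω*}) = 1.9662468 − 1 = 0.9662468.
m ≥ 5·ln10 / (−ln 0.9662468) = 335.301; smallest integer m = 336.

m = 336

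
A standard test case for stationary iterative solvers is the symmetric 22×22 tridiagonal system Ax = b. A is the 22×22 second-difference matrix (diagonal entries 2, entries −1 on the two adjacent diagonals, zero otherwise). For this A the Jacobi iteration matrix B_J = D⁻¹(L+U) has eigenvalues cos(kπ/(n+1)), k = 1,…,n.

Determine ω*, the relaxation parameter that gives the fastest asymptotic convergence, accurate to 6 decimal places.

ω* = 1.760305

n=22: λ(B_J) = 1 − λ(A)/2 = cos(kπ/23); k=1 gives ρ_J = 0.990686.
√(1−ρ_J²) = |sin(π/23)| = 0.1361666
So ω* = 2/1.1361666 = 1.760305 (Young).
ρ_SOR = ω* − 1 ≈ 0.760305.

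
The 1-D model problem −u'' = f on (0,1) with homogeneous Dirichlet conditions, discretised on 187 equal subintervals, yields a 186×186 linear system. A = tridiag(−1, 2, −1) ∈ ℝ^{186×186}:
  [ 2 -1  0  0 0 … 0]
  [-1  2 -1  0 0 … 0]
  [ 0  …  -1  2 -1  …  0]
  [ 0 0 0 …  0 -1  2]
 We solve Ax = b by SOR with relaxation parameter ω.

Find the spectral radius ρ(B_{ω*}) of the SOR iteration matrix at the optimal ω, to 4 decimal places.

½·tridiag(1,0,1) at n=186: λ_k = cos(kπ/187); max |λ| at k=1 ⇒ ρ_J = cos(π/187) ≈ 0.9999.
1 − cos²(π/187) = sin²(π/187) ⇒ √(1−ρ_J²) = sin(π/187) = 0.01680.
Then 2/(1+√(1−ρ_J²)) = 2/(1+0.01680); ω* = 2/1.01680 = 1.9670.
[ρ_SOR] ω* − 1 = 0.9670.

ρ_SOR = 0.9670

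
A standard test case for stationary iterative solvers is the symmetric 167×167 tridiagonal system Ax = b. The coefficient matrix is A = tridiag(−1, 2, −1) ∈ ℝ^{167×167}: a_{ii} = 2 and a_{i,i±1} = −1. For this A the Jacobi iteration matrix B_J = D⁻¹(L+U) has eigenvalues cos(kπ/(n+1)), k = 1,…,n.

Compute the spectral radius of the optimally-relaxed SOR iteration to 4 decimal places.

ρ_SOR = 0.9633

[ρ_J] n=167: ρ(B_J) = cos(π/(n+1)) = cos(π/168) = 0.9998.
√(1−ρ_J²) = |sin(π/168)| = 0.01870
Then 2/(1+√(1−ρ_J²)) = 2/(1+0.01870); ω* = 2/1.01870 = 1.9633.
Hence ρ(B_{ω*}) = 1.9633 − 1 = 0.9633.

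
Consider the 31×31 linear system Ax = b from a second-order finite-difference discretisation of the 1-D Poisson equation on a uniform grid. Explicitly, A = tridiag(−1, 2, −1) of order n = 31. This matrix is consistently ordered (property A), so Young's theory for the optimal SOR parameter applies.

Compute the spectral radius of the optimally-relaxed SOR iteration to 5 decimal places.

ρ_SOR = 0.82147

ρ_J = max_k |cos(kπ/32)| = cos(π/32) = 0.99518
root = sin(π/32) = 0.098017  (since 1−cos² = sin²).
So ω* = 2/1.098017 = 1.82147 (Young).
ρ_SOR = ω* − 1 = 1.82147 − 1 = 0.82147.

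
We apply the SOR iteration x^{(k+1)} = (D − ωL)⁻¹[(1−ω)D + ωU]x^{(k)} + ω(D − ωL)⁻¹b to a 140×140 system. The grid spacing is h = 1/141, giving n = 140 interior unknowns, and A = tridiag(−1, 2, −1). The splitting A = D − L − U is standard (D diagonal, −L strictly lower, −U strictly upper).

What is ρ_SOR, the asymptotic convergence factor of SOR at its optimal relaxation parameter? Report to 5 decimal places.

ρ_SOR = 0.95641

B_J for the 140×140 system has eigenvalues cos(kπ/141); ρ_J = cos(π/141) = 0.99975.
1 − cos²(π/141) = sin²(π/141) ⇒ √(1−ρ_J²) = sin(π/141) = 0.022279.
Then 2/(1+√(1−ρ_J²)) = 2/(1+0.022279); ω* = 2/1.022279 = 1.95641.
At ω = 1.95641 every |λ(B_ω)| = ω−1, so ρ_SOR = 0.95641.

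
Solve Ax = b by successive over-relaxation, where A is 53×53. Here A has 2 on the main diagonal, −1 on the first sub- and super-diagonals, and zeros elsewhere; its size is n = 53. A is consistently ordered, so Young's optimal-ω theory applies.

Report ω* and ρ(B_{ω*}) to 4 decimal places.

ω* = 1.8901, ρ_SOR = 0.8901

½·tridiag(1,0,1) at n=53: λ_k = cos(kπ/54); max |λ| at k=1 ⇒ ρ_J = cos(π/54) ≈ 0.9983.
√(1 − cos²(π/54)) = sin(π/54) ≈ 0.05814.
ω* = 2 / (1 + 0.05814) = 2 / 1.05814 ≈ 1.8901.
Hence ρ(B_{ω*}) = 1.8901 − 1 = 0.8901.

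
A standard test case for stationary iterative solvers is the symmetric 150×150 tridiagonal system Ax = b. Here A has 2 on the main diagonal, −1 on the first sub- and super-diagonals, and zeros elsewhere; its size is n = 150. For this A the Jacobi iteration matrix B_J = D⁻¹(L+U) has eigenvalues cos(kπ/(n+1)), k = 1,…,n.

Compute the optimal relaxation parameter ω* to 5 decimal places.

ω* = 1.95924

spectrum of D⁻¹(L+U) = {cos(kπ/151) : 1≤k≤150}; ρ_J = cos(π/151) = 0.99978.
√(1−ρ_J²) = |sin(π/151)| = 0.020804
So ω* = 2/1.020804 = 1.95924 (Young).
ρ_SOR = ω* − 1 ≈ 0.95924.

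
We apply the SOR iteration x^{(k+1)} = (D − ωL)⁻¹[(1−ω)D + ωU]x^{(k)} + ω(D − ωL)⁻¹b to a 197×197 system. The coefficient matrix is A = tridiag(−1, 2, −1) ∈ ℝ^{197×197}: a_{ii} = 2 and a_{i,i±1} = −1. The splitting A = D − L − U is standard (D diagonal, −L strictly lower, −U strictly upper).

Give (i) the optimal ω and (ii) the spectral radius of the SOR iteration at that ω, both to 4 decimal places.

ω* = 1.9688, ρ_SOR = 0.9688

[ρ_J] n=197: ρ(B_J) = cos(π/(n+1)) = cos(π/198) = 0.9999.
1 − cos²(π/198) = sin²(π/198) ⇒ √(1−ρ_J²) = sin(π/198) = 0.01587.
Young: ω* = 2/(1+√(1−ρ_J²)) = 2/(1+0.01587) = 2/1.01587 = 1.9688.
ρ_SOR = ω* − 1 ≈ 0.9688.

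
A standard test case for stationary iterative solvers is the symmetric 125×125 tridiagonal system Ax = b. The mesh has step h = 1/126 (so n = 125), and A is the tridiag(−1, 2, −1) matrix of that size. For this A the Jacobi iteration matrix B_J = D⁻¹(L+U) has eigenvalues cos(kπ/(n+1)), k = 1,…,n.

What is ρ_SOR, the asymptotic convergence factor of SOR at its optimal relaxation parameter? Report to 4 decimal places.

[ρ_J] n=125: ρ(B_J) = cos(π/(n+1)) = cos(π/126) = 0.9997.
√(1 − cos²(π/126)) = sin(π/126) ≈ 0.02493.
Young: ω* = 2/(1+√(1−ρ_J²)) = 2/(1+0.02493) = 2/1.02493 = 1.9514.
ρ_SOR = ω* − 1 = 1.9514 − 1 = 0.9514.

ρ_SOR = 0.9514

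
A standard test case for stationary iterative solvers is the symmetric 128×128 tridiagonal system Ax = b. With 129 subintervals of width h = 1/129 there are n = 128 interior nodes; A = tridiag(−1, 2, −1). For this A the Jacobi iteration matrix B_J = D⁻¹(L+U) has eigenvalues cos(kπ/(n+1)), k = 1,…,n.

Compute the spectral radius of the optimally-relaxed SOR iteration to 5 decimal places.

ρ_SOR = 0.95246

n=128: λ(B_J) = 1 − λ(A)/2 = cos(kπ/129); k=1 gives ρ_J = 0.99970.
root = sin(π/129) = 0.024351  (since 1−cos² = sin²).
So ω* = 2/1.024351 = 1.95246 (Young).
ρ_SOR = ω* − 1 = 1.95246 − 1 = 0.95246.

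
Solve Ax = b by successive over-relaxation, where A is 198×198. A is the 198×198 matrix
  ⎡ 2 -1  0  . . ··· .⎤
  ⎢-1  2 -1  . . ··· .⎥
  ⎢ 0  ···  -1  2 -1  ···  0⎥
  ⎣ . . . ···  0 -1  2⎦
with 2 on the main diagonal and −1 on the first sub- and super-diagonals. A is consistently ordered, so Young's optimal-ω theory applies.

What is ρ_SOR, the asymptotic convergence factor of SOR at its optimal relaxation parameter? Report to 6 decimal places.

n=198: λ(B_J) = 1 − λ(A)/2 = cos(kπ/199); k=1 gives ρ_J = 0.999875.
√(1 − cos²(π/199)) = sin(π/199) ≈ 0.0157862.
So ω* = 2/1.0157862 = 1.968918 (Young).
At ω = 1.968918 every |λ(B_ω)| = ω−1, so ρ_SOR = 0.968918.

ρ_SOR = 0.968918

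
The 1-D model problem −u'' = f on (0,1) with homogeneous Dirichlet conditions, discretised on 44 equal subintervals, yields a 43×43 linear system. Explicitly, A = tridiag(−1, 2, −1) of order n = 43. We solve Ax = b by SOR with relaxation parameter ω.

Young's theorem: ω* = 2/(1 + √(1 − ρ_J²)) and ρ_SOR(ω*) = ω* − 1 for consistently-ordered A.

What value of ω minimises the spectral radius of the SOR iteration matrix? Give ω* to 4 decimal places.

ω* = 1.8668

n=43: λ(B_J) = 1 − λ(A)/2 = cos(kπ/44); k=1 gives ρ_J = 0.9975.
√(1 − cos²(π/44)) = sin(π/44) ≈ 0.07134.
[ω*] 2 ÷ (1 + 0.07134) = 2 ÷ 1.07134 = 1.8668.
ρ_SOR = ω* − 1 ≈ 0.8668.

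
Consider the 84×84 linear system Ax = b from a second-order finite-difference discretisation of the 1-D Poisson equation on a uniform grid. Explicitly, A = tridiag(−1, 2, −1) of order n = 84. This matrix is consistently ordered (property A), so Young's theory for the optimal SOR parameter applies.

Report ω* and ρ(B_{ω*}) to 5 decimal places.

With n=84, ρ(Jacobi) = cos(π/85) = 0.99932.
√(1−ρ_J²) simplifies to sin(π/85) = 0.036951.
Young: ω* = 2/(1+√(1−ρ_J²)) = 2/(1+0.036951) = 2/1.036951 = 1.92873.
Hence ρ(B_{ω*}) = 1.92873 − 1 = 0.92873.

ω* = 1.92873, ρ_SOR = 0.92873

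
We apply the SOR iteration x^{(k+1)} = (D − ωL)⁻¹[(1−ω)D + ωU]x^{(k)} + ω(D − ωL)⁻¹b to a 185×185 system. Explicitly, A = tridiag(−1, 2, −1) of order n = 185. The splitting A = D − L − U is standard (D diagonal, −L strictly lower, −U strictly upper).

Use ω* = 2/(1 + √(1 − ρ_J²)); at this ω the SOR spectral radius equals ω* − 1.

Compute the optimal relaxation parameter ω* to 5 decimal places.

ω* = 1.96678

spectrum of D⁻¹(L+U) = {cos(kπ/186) : 1≤k≤185}; ρ_J = cos(π/186) = 0.99986.
√(1−ρ_J²) = |sin(π/186)| = 0.016889
ω* = 2/(1 + 0.016889) = 2/1.016889 = 1.96678.
ρ(B_{ω*}) = ω*−1 = 0.96678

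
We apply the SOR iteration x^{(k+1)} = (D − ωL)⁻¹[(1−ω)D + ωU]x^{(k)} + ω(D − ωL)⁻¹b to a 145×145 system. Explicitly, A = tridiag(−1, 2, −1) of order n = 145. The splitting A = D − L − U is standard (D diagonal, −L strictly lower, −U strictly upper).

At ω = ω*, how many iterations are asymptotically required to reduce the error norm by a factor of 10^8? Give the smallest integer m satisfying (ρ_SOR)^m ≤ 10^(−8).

spectrum of D⁻¹(L+U) = {cos(kπ/146) : 1≤k≤145}; ρ_J = cos(π/146) = 0.9997685.
root = sin(π/146) = 0.0215161  (since 1−cos² = sin²).
Then 2/(1+√(1−ρ_J²)) = 2/(1+0.0215161); ω* = 2/1.0215161 = 1.9578742.
ρ_SOR = ω* − 1 = 1.9578742 − 1 = 0.9578742.
Need (0.9578742)^m ≤ 10^(−8): m ≥ 8·ln10/|ln 0.9578742| = 18.4207/0.0430388 = 428.002 ⇒ m = 429.

m = 429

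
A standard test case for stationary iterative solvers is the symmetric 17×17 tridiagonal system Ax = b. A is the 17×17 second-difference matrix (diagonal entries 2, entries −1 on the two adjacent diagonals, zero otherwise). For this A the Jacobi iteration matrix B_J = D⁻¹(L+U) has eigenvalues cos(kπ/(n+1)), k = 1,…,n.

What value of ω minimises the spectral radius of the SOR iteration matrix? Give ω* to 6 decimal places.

ω* = 1.704088

B_J for the 17×17 system has eigenvalues cos(kπ/18); ρ_J = cos(π/18) = 0.984808.
√(1−ρ_J²) simplifies to sin(π/18) = 0.1736482.
ω* = 2 / (1 + 0.1736482) = 2 / 1.1736482 ≈ 1.704088.
At ω = 1.704088 every |λ(B_ω)| = ω−1, so ρ_SOR = 0.704088.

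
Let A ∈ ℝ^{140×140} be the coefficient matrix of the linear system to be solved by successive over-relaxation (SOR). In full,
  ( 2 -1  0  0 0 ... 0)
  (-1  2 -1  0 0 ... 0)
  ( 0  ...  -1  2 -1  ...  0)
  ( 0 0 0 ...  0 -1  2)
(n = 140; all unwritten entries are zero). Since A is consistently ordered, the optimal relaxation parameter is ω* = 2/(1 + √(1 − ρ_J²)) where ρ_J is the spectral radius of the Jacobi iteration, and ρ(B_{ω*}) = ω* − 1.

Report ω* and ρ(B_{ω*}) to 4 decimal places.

With n=140, ρ(Jacobi) = cos(π/141) = 0.9998.
√(1−ρ_J²) = |sin(π/141)| = 0.02228
So ω* = 2/1.02228 = 1.9564 (Young).
At ω = 1.9564 every |λ(B_ω)| = ω−1, so ρ_SOR = 0.9564.

ω* = 1.9564, ρ_SOR = 0.9564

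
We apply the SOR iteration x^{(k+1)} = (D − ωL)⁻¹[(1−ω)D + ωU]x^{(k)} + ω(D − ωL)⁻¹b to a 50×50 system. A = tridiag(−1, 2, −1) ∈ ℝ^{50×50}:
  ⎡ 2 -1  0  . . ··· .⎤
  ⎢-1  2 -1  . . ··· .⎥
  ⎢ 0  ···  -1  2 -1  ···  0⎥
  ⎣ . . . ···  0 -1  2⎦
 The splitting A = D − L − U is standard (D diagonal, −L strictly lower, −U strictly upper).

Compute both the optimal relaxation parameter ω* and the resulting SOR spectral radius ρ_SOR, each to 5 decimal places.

ω* = 1.88402, ρ_SOR = 0.88402

n=50: λ(B_J) = 1 − λ(A)/2 = cos(kπ/51); k=1 gives ρ_J = 0.99810.
√(1−ρ_J²) simplifies to sin(π/51) = 0.061561.
ω* = 2 / (1 + 0.061561) = 2 / 1.061561 ≈ 1.88402.
[ρ_SOR] ω* − 1 = 0.88402.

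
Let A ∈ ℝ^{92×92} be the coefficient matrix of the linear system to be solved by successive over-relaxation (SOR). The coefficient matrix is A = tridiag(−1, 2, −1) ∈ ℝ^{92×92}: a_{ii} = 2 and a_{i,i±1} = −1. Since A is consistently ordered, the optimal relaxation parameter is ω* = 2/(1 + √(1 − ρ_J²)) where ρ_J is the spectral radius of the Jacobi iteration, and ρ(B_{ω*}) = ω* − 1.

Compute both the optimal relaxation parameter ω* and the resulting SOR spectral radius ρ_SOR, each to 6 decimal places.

ω* = 1.934659, ρ_SOR = 0.934659

B_J for the 92×92 system has eigenvalues cos(kπ/93); ρ_J = cos(π/93) = 0.999429.
1 − cos²(π/93) = sin²(π/93) ⇒ √(1−ρ_J²) = sin(π/93) = 0.0337741.
[ω*] 2 ÷ (1 + 0.0337741) = 2 ÷ 1.0337741 = 1.934659.
ρ_SOR = ω* − 1 ≈ 0.934659.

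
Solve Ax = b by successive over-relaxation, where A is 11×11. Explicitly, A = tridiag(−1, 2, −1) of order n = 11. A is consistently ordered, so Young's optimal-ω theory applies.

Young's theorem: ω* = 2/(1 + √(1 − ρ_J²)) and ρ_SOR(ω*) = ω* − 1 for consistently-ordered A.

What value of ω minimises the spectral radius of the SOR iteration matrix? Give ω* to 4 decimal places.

ω* = 1.5888

With n=11, ρ(Jacobi) = cos(π/12) = 0.9659.
1 − cos²(π/12) = sin²(π/12) ⇒ √(1−ρ_J²) = sin(π/12) = 0.25882.
ω* = 2/(1 + 0.25882) = 2/1.25882 = 1.5888.
Hence ρ(B_{ω*}) = 1.5888 − 1 = 0.5888.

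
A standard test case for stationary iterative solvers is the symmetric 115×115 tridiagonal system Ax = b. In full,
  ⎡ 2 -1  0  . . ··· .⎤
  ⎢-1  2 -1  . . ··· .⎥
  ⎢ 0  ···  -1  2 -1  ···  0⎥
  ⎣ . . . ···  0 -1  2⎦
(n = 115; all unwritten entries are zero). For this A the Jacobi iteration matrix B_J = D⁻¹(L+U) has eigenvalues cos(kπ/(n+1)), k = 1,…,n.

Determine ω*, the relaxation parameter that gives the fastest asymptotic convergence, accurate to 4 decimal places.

B_J for the 115×115 system has eigenvalues cos(kπ/116); ρ_J = cos(π/116) = 0.9996.
1 − cos²(π/116) = sin²(π/116) ⇒ √(1−ρ_J²) = sin(π/116) = 0.02708.
ω* = 2 / (1 + 0.02708) = 2 / 1.02708 ≈ 1.9473.
and ρ(B_{ω*}) = 1.9473 − 1 = 0.9473.

ω* = 1.9473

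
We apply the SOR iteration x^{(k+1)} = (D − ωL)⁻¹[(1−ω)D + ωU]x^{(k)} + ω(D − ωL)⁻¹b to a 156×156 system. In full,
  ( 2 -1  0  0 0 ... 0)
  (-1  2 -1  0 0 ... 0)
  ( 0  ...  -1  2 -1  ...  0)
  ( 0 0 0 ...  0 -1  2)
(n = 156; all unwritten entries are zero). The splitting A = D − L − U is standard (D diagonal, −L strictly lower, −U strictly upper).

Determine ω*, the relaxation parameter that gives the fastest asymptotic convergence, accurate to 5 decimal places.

With n=156, ρ(Jacobi) = cos(π/157) = 0.99980.
√(1−ρ_J²) simplifies to sin(π/157) = 0.020009.
ω* = 2/(1+0.020009) = 1.96077
ρ(B_{ω*}) = ω*−1 = 0.96077

ω* = 1.96077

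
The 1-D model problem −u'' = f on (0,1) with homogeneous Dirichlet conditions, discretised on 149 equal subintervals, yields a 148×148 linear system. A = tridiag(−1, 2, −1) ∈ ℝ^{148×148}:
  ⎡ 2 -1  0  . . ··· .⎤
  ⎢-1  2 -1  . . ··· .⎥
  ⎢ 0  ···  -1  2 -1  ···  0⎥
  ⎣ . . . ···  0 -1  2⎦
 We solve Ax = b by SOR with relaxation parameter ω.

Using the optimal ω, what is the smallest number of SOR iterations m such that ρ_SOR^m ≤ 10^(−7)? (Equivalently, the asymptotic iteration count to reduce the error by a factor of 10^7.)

m = 383

½·tridiag(1,0,1) at n=148: λ_k = cos(kπ/149); max |λ| at k=1 ⇒ ρ_J = cos(π/149) ≈ 0.9997777.
√(1−ρ_J²) simplifies to sin(π/149) = 0.0210830.
ω* = 2/(1 + 0.0210830) = 2/1.0210830 = 1.9587046.
ρ(B_{ω*}) = ω*−1 = 0.9587046
7·ln10 = 16.1181; −ln(0.9587046) = 0.0421723; m = ⌈16.1181/0.0421723⌉ = ⌈382.196⌉ = 383.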